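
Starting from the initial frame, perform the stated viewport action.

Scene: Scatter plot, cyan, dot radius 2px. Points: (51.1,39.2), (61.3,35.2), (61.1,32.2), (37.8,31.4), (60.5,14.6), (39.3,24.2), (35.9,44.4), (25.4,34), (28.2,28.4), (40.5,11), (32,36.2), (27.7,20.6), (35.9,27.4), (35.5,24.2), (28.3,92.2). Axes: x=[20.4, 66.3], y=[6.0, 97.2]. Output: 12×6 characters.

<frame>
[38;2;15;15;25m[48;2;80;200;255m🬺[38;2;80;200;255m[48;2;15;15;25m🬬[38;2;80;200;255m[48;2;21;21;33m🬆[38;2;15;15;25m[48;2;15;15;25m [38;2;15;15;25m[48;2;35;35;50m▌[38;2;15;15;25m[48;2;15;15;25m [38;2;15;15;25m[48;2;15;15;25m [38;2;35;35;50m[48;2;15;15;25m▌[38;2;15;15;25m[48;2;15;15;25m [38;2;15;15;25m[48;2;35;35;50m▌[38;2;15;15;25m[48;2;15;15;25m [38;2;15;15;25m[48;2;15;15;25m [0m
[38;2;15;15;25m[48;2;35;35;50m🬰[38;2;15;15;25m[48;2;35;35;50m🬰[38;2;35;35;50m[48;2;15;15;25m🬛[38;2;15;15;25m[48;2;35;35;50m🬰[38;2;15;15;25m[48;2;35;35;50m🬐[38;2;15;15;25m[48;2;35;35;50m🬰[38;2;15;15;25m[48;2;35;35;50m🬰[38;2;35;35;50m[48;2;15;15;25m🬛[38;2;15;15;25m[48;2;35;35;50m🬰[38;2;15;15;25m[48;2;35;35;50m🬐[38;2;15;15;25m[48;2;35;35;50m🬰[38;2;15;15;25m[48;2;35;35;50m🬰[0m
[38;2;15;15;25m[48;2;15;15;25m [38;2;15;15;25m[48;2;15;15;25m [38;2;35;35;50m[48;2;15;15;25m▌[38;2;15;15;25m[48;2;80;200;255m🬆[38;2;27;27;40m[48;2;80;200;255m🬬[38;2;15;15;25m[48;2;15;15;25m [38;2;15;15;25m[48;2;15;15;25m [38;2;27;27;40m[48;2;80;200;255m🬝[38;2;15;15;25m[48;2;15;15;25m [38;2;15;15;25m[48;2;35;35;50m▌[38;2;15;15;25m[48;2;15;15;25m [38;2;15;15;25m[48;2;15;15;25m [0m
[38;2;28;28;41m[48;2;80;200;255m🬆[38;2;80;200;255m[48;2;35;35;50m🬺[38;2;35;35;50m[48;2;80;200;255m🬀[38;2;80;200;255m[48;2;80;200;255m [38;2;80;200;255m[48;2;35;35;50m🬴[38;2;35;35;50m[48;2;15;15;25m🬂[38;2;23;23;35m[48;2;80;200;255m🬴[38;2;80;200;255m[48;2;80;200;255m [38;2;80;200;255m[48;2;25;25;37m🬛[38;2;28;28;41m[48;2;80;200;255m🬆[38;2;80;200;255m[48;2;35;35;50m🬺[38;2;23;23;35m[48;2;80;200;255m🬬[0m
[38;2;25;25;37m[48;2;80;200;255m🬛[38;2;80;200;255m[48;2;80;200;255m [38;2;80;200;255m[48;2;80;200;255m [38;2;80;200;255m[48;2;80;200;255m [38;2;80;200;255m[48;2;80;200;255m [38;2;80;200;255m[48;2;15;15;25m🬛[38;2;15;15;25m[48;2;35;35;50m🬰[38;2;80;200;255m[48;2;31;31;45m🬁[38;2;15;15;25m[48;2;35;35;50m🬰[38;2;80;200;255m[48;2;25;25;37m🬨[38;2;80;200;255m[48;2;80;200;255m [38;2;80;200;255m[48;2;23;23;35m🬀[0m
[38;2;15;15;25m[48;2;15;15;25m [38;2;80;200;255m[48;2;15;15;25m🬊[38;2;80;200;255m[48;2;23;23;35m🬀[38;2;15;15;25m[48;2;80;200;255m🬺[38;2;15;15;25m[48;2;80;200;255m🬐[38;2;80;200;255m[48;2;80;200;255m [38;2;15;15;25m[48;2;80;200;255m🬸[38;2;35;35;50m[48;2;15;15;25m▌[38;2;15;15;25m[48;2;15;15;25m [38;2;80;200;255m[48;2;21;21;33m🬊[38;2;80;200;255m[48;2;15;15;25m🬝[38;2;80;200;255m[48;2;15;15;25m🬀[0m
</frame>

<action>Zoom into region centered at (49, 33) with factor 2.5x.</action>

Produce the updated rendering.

<frame>
[38;2;15;15;25m[48;2;15;15;25m [38;2;15;15;25m[48;2;15;15;25m [38;2;35;35;50m[48;2;15;15;25m▌[38;2;15;15;25m[48;2;15;15;25m [38;2;15;15;25m[48;2;35;35;50m▌[38;2;15;15;25m[48;2;15;15;25m [38;2;15;15;25m[48;2;15;15;25m [38;2;35;35;50m[48;2;15;15;25m▌[38;2;15;15;25m[48;2;15;15;25m [38;2;15;15;25m[48;2;35;35;50m▌[38;2;15;15;25m[48;2;15;15;25m [38;2;15;15;25m[48;2;15;15;25m [0m
[38;2;15;15;25m[48;2;35;35;50m🬰[38;2;15;15;25m[48;2;35;35;50m🬰[38;2;35;35;50m[48;2;15;15;25m🬛[38;2;15;15;25m[48;2;35;35;50m🬰[38;2;15;15;25m[48;2;35;35;50m🬐[38;2;15;15;25m[48;2;35;35;50m🬰[38;2;21;21;33m[48;2;80;200;255m🬆[38;2;80;200;255m[48;2;15;15;25m🬺[38;2;23;23;35m[48;2;80;200;255m🬬[38;2;15;15;25m[48;2;35;35;50m🬐[38;2;15;15;25m[48;2;35;35;50m🬰[38;2;15;15;25m[48;2;35;35;50m🬰[0m
[38;2;15;15;25m[48;2;15;15;25m [38;2;15;15;25m[48;2;15;15;25m [38;2;35;35;50m[48;2;15;15;25m▌[38;2;15;15;25m[48;2;15;15;25m [38;2;15;15;25m[48;2;35;35;50m▌[38;2;15;15;25m[48;2;15;15;25m [38;2;15;15;25m[48;2;80;200;255m🬺[38;2;80;200;255m[48;2;21;21;33m🬆[38;2;15;15;25m[48;2;15;15;25m [38;2;15;15;25m[48;2;35;35;50m▌[38;2;15;15;25m[48;2;15;15;25m [38;2;15;15;25m[48;2;15;15;25m [0m
[38;2;80;200;255m[48;2;28;28;41m🬱[38;2;35;35;50m[48;2;15;15;25m🬂[38;2;35;35;50m[48;2;15;15;25m🬕[38;2;35;35;50m[48;2;15;15;25m🬂[38;2;35;35;50m[48;2;15;15;25m🬨[38;2;35;35;50m[48;2;15;15;25m🬂[38;2;35;35;50m[48;2;15;15;25m🬂[38;2;35;35;50m[48;2;15;15;25m🬕[38;2;35;35;50m[48;2;15;15;25m🬂[38;2;35;35;50m[48;2;15;15;25m🬨[38;2;35;35;50m[48;2;15;15;25m🬂[38;2;35;35;50m[48;2;15;15;25m🬂[0m
[38;2;80;200;255m[48;2;15;15;25m🬝[38;2;80;200;255m[48;2;23;23;35m🬀[38;2;35;35;50m[48;2;15;15;25m🬛[38;2;15;15;25m[48;2;35;35;50m🬰[38;2;15;15;25m[48;2;35;35;50m🬐[38;2;15;15;25m[48;2;35;35;50m🬰[38;2;15;15;25m[48;2;35;35;50m🬰[38;2;35;35;50m[48;2;15;15;25m🬛[38;2;15;15;25m[48;2;35;35;50m🬰[38;2;15;15;25m[48;2;35;35;50m🬐[38;2;15;15;25m[48;2;35;35;50m🬰[38;2;15;15;25m[48;2;35;35;50m🬰[0m
[38;2;15;15;25m[48;2;15;15;25m [38;2;15;15;25m[48;2;15;15;25m [38;2;35;35;50m[48;2;15;15;25m▌[38;2;15;15;25m[48;2;15;15;25m [38;2;15;15;25m[48;2;35;35;50m▌[38;2;15;15;25m[48;2;15;15;25m [38;2;15;15;25m[48;2;15;15;25m [38;2;35;35;50m[48;2;15;15;25m▌[38;2;15;15;25m[48;2;15;15;25m [38;2;15;15;25m[48;2;35;35;50m▌[38;2;15;15;25m[48;2;15;15;25m [38;2;15;15;25m[48;2;15;15;25m [0m
</frame>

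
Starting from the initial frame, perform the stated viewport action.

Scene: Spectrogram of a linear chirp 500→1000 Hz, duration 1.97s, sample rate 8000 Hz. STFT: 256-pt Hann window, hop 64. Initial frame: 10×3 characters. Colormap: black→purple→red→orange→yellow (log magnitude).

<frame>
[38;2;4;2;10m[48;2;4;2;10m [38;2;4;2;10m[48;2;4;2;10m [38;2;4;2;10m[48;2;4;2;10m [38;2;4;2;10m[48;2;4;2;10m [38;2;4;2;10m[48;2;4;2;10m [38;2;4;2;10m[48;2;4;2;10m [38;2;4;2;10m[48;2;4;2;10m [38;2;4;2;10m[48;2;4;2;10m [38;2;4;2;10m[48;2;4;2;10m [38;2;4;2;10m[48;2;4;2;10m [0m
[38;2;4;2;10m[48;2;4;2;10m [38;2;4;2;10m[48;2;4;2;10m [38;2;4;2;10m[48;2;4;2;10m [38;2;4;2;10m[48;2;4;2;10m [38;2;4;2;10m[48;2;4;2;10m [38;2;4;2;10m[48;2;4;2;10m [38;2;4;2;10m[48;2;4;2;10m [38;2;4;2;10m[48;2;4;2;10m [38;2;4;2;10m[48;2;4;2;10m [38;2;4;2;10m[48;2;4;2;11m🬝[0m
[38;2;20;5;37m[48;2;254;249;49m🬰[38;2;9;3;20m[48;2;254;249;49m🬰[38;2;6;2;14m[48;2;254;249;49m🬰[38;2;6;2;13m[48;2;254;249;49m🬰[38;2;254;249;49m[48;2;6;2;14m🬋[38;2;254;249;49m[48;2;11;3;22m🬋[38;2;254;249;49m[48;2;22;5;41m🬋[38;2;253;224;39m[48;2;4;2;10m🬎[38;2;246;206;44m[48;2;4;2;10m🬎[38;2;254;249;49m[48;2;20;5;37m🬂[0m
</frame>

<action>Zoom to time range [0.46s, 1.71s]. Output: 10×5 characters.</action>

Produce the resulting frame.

<frame>
[38;2;4;2;10m[48;2;4;2;10m [38;2;4;2;10m[48;2;4;2;10m [38;2;4;2;10m[48;2;4;2;10m [38;2;4;2;10m[48;2;4;2;10m [38;2;4;2;10m[48;2;4;2;10m [38;2;4;2;10m[48;2;4;2;10m [38;2;4;2;10m[48;2;4;2;10m [38;2;4;2;10m[48;2;4;2;10m [38;2;4;2;10m[48;2;4;2;10m [38;2;4;2;10m[48;2;4;2;10m [0m
[38;2;4;2;10m[48;2;4;2;10m [38;2;4;2;10m[48;2;4;2;10m [38;2;4;2;10m[48;2;4;2;10m [38;2;4;2;10m[48;2;4;2;10m [38;2;4;2;10m[48;2;4;2;10m [38;2;4;2;10m[48;2;4;2;10m [38;2;4;2;10m[48;2;4;2;10m [38;2;4;2;10m[48;2;4;2;10m [38;2;4;2;10m[48;2;4;2;10m [38;2;4;2;10m[48;2;4;2;10m [0m
[38;2;4;2;10m[48;2;4;2;10m [38;2;4;2;10m[48;2;4;2;10m [38;2;4;2;10m[48;2;4;2;10m [38;2;4;2;10m[48;2;4;2;10m [38;2;4;2;10m[48;2;4;2;10m [38;2;4;2;10m[48;2;4;2;10m [38;2;4;2;10m[48;2;4;2;10m [38;2;4;2;10m[48;2;4;2;10m [38;2;4;2;10m[48;2;4;2;10m [38;2;4;2;10m[48;2;4;2;10m [0m
[38;2;4;2;10m[48;2;8;2;17m🬎[38;2;4;2;10m[48;2;11;3;23m🬎[38;2;4;2;10m[48;2;20;5;37m🬎[38;2;4;2;10m[48;2;40;9;71m🬎[38;2;27;7;25m[48;2;246;144;15m🬝[38;2;4;2;10m[48;2;253;227;40m🬎[38;2;4;2;10m[48;2;254;247;48m🬎[38;2;4;2;11m[48;2;254;247;48m🬎[38;2;5;2;12m[48;2;254;247;48m🬎[38;2;5;2;13m[48;2;254;248;48m🬎[0m
[38;2;254;247;48m[48;2;13;3;25m🬂[38;2;254;247;48m[48;2;8;2;17m🬂[38;2;254;247;48m[48;2;6;2;14m🬂[38;2;254;246;48m[48;2;5;2;12m🬂[38;2;254;247;48m[48;2;5;2;11m🬂[38;2;254;248;49m[48;2;4;2;11m🬂[38;2;251;181;22m[48;2;4;2;10m🬂[38;2;138;35;84m[48;2;13;3;25m🬀[38;2;28;7;51m[48;2;4;2;10m🬂[38;2;15;4;29m[48;2;4;2;10m🬂[0m
</frame>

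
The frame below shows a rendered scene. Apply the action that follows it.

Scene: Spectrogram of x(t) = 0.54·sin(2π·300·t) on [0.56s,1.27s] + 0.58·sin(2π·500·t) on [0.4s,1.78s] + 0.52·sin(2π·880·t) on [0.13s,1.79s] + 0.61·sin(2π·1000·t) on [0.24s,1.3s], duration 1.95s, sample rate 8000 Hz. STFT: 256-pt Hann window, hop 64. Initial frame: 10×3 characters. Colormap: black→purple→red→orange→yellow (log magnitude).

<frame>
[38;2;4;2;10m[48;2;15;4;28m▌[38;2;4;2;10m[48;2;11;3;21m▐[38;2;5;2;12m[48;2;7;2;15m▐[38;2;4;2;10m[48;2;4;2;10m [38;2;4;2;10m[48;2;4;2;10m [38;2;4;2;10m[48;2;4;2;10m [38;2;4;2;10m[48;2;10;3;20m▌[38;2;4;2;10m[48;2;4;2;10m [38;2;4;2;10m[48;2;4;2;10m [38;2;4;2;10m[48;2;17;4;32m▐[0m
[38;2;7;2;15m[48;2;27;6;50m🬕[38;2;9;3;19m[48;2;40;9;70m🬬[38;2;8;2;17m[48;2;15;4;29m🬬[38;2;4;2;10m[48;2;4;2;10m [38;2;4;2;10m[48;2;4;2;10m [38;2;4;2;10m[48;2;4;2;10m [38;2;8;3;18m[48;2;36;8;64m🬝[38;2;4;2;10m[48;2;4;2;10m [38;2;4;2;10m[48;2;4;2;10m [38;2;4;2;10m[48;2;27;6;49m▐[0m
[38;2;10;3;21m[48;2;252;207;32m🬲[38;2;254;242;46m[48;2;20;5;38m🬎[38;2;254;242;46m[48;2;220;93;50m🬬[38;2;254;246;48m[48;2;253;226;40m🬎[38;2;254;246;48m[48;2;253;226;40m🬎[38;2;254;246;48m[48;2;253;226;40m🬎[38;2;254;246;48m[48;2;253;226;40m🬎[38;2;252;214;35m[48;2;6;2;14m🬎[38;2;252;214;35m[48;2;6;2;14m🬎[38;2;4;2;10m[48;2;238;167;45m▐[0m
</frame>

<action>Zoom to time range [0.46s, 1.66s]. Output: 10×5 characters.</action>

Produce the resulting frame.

<frame>
[38;2;4;2;10m[48;2;5;2;12m▌[38;2;4;2;10m[48;2;4;2;10m [38;2;4;2;10m[48;2;4;2;10m [38;2;4;2;10m[48;2;4;2;10m [38;2;4;2;10m[48;2;4;2;10m [38;2;4;2;10m[48;2;4;2;10m [38;2;4;2;10m[48;2;5;2;12m▌[38;2;4;2;10m[48;2;10;3;20m▐[38;2;4;2;10m[48;2;4;2;10m [38;2;4;2;10m[48;2;4;2;10m [0m
[38;2;4;2;10m[48;2;5;2;12m▌[38;2;4;2;10m[48;2;4;2;10m [38;2;4;2;10m[48;2;4;2;10m [38;2;4;2;10m[48;2;4;2;10m [38;2;4;2;10m[48;2;4;2;10m [38;2;4;2;10m[48;2;4;2;10m [38;2;4;2;10m[48;2;5;2;13m▌[38;2;4;2;10m[48;2;12;3;24m▐[38;2;4;2;10m[48;2;4;2;10m [38;2;4;2;10m[48;2;4;2;10m [0m
[38;2;4;2;10m[48;2;6;2;15m▌[38;2;4;2;10m[48;2;4;2;10m [38;2;4;2;10m[48;2;4;2;10m [38;2;4;2;10m[48;2;4;2;10m [38;2;4;2;10m[48;2;4;2;10m [38;2;4;2;10m[48;2;4;2;10m [38;2;4;2;10m[48;2;7;2;15m▌[38;2;4;2;10m[48;2;20;5;37m▐[38;2;4;2;10m[48;2;4;2;10m [38;2;4;2;10m[48;2;4;2;10m [0m
[38;2;7;2;16m[48;2;254;249;49m🬎[38;2;4;2;11m[48;2;254;249;49m🬎[38;2;4;2;11m[48;2;254;249;49m🬎[38;2;4;2;11m[48;2;254;249;49m🬎[38;2;4;2;11m[48;2;254;249;49m🬎[38;2;4;2;11m[48;2;254;249;49m🬎[38;2;7;2;16m[48;2;254;249;49m🬎[38;2;52;13;43m[48;2;254;235;44m🬎[38;2;4;2;10m[48;2;254;231;42m🬎[38;2;4;2;10m[48;2;254;231;42m🬎[0m
[38;2;246;201;42m[48;2;17;4;32m🬩[38;2;91;23;52m[48;2;254;244;47m🬰[38;2;91;23;52m[48;2;254;244;47m🬰[38;2;91;23;52m[48;2;254;244;47m🬰[38;2;91;23;52m[48;2;254;244;47m🬰[38;2;91;23;52m[48;2;254;244;47m🬰[38;2;73;18;57m[48;2;247;203;41m🬒[38;2;254;244;47m[48;2;32;8;45m🬋[38;2;254;244;47m[48;2;8;2;16m🬋[38;2;254;244;47m[48;2;8;2;16m🬋[0m
</frame>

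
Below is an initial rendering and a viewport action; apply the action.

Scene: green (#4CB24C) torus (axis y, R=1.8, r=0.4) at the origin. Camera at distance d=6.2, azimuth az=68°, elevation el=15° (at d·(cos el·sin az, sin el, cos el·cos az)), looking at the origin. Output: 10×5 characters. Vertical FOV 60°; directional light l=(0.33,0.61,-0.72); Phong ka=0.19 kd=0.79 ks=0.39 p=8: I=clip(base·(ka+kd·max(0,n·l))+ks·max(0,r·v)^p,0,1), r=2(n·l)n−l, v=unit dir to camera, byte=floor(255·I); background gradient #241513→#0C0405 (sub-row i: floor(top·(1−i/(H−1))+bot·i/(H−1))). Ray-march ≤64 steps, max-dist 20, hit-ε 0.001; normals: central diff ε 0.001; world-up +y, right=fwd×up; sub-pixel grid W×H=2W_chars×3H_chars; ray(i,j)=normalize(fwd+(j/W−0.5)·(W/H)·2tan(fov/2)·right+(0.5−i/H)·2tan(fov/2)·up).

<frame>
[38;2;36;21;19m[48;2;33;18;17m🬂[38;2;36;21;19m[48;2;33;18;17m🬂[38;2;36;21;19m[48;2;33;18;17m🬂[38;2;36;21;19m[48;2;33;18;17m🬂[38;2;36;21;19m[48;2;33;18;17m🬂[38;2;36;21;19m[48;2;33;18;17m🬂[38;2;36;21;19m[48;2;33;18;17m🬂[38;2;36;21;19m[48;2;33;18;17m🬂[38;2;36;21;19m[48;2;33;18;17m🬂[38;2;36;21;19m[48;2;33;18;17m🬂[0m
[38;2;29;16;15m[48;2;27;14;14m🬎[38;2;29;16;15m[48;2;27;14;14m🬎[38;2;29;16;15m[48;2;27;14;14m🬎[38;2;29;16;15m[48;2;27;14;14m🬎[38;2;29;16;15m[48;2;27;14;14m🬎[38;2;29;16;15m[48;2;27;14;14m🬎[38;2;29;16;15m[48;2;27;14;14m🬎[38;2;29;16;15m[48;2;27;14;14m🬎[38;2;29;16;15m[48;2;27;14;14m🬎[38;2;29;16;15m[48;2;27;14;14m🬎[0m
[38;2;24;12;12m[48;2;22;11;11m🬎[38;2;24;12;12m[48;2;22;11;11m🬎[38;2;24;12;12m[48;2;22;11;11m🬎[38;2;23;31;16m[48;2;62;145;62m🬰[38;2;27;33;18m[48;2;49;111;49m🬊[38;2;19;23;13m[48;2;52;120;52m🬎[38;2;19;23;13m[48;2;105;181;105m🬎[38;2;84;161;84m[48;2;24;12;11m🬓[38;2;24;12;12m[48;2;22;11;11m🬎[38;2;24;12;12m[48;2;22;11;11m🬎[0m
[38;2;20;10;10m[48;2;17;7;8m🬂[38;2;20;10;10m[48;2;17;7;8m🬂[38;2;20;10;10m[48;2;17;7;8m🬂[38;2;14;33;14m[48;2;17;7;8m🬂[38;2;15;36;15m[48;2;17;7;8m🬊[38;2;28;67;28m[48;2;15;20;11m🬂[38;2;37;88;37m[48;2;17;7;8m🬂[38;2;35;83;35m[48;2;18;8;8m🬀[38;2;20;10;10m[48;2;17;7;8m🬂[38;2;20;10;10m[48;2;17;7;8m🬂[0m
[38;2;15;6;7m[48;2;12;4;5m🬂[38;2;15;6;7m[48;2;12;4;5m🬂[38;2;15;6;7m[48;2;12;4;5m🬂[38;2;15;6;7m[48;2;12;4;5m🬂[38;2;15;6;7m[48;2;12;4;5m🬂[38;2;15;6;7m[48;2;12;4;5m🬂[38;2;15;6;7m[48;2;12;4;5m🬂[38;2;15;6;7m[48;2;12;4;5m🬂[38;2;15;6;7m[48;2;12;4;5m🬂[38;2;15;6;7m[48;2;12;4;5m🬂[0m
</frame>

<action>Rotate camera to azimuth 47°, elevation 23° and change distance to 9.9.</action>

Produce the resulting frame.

<frame>
[38;2;36;21;19m[48;2;33;18;17m🬂[38;2;36;21;19m[48;2;33;18;17m🬂[38;2;36;21;19m[48;2;33;18;17m🬂[38;2;36;21;19m[48;2;33;18;17m🬂[38;2;36;21;19m[48;2;33;18;17m🬂[38;2;36;21;19m[48;2;33;18;17m🬂[38;2;36;21;19m[48;2;33;18;17m🬂[38;2;36;21;19m[48;2;33;18;17m🬂[38;2;36;21;19m[48;2;33;18;17m🬂[38;2;36;21;19m[48;2;33;18;17m🬂[0m
[38;2;29;16;15m[48;2;27;14;14m🬎[38;2;29;16;15m[48;2;27;14;14m🬎[38;2;29;16;15m[48;2;27;14;14m🬎[38;2;29;16;15m[48;2;27;14;14m🬎[38;2;29;16;15m[48;2;27;14;14m🬎[38;2;29;16;15m[48;2;27;14;14m🬎[38;2;29;16;15m[48;2;27;14;14m🬎[38;2;29;16;15m[48;2;27;14;14m🬎[38;2;29;16;15m[48;2;27;14;14m🬎[38;2;29;16;15m[48;2;27;14;14m🬎[0m
[38;2;24;12;12m[48;2;22;11;11m🬎[38;2;24;12;12m[48;2;22;11;11m🬎[38;2;24;12;12m[48;2;22;11;11m🬎[38;2;24;12;12m[48;2;22;11;11m🬎[38;2;24;34;17m[48;2;62;140;62m🬙[38;2;19;23;13m[48;2;53;123;53m🬎[38;2;147;219;147m[48;2;22;16;12m🬏[38;2;24;12;12m[48;2;22;11;11m🬎[38;2;24;12;12m[48;2;22;11;11m🬎[38;2;24;12;12m[48;2;22;11;11m🬎[0m
[38;2;20;10;10m[48;2;17;7;8m🬂[38;2;20;10;10m[48;2;17;7;8m🬂[38;2;20;10;10m[48;2;17;7;8m🬂[38;2;20;10;10m[48;2;17;7;8m🬂[38;2;14;33;14m[48;2;18;8;8m🬁[38;2;14;33;14m[48;2;17;7;8m🬂[38;2;20;10;10m[48;2;17;7;8m🬂[38;2;20;10;10m[48;2;17;7;8m🬂[38;2;20;10;10m[48;2;17;7;8m🬂[38;2;20;10;10m[48;2;17;7;8m🬂[0m
[38;2;15;6;7m[48;2;12;4;5m🬂[38;2;15;6;7m[48;2;12;4;5m🬂[38;2;15;6;7m[48;2;12;4;5m🬂[38;2;15;6;7m[48;2;12;4;5m🬂[38;2;15;6;7m[48;2;12;4;5m🬂[38;2;15;6;7m[48;2;12;4;5m🬂[38;2;15;6;7m[48;2;12;4;5m🬂[38;2;15;6;7m[48;2;12;4;5m🬂[38;2;15;6;7m[48;2;12;4;5m🬂[38;2;15;6;7m[48;2;12;4;5m🬂[0m
</frame>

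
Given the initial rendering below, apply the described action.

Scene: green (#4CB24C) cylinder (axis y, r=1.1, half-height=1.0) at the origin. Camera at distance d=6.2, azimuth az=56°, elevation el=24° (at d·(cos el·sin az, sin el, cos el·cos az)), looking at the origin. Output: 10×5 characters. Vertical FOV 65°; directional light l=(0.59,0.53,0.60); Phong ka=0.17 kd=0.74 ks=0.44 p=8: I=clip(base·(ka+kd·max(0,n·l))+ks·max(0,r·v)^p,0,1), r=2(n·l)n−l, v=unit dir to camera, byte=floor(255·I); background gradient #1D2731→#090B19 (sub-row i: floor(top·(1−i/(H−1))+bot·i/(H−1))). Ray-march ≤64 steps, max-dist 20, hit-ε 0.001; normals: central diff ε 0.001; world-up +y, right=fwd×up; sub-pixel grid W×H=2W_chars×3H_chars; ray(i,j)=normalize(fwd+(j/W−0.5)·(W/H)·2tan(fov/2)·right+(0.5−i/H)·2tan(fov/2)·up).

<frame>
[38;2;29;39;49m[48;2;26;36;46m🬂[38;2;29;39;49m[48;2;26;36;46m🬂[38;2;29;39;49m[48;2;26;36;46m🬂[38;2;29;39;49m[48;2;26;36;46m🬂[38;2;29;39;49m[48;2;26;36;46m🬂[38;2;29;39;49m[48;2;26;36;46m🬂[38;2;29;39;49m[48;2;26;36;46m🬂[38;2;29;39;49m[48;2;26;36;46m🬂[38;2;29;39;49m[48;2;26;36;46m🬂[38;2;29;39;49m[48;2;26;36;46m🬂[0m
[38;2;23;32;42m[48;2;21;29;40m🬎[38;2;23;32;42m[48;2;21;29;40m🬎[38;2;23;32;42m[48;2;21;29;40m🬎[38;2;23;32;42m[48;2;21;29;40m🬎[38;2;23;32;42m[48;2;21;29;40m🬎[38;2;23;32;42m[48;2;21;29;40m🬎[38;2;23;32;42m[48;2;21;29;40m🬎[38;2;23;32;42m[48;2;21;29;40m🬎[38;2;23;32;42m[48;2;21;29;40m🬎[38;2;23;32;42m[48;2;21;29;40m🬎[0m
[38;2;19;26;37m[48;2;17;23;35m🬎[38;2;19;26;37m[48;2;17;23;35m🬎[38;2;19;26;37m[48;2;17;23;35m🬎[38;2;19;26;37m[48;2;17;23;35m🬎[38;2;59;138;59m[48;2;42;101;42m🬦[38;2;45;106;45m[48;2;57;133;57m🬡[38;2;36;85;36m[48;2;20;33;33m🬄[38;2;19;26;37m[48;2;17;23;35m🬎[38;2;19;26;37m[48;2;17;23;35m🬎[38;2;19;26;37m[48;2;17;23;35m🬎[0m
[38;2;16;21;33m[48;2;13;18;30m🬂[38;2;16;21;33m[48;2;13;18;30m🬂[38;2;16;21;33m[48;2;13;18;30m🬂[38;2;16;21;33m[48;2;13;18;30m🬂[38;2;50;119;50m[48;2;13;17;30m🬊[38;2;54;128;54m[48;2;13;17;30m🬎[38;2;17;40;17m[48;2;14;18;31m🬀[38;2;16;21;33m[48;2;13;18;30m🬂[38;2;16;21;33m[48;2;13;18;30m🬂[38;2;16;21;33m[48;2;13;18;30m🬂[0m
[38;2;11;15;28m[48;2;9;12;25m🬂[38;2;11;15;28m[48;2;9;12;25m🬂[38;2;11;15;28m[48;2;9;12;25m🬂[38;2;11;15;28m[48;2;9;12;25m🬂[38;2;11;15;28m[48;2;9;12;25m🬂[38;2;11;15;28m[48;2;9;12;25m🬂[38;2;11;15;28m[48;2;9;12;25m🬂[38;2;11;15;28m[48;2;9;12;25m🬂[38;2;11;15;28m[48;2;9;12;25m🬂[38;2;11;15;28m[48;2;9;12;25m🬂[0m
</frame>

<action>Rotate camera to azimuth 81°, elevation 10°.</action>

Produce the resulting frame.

<frame>
[38;2;29;39;49m[48;2;26;36;46m🬂[38;2;29;39;49m[48;2;26;36;46m🬂[38;2;29;39;49m[48;2;26;36;46m🬂[38;2;29;39;49m[48;2;26;36;46m🬂[38;2;29;39;49m[48;2;26;36;46m🬂[38;2;29;39;49m[48;2;26;36;46m🬂[38;2;29;39;49m[48;2;26;36;46m🬂[38;2;29;39;49m[48;2;26;36;46m🬂[38;2;29;39;49m[48;2;26;36;46m🬂[38;2;29;39;49m[48;2;26;36;46m🬂[0m
[38;2;23;32;42m[48;2;21;29;40m🬎[38;2;23;32;42m[48;2;21;29;40m🬎[38;2;23;32;42m[48;2;21;29;40m🬎[38;2;23;32;42m[48;2;21;29;40m🬎[38;2;23;32;42m[48;2;21;29;40m🬎[38;2;23;32;42m[48;2;21;29;40m🬎[38;2;23;32;42m[48;2;21;29;40m🬎[38;2;23;32;42m[48;2;21;29;40m🬎[38;2;23;32;42m[48;2;21;29;40m🬎[38;2;23;32;42m[48;2;21;29;40m🬎[0m
[38;2;19;26;37m[48;2;17;23;35m🬎[38;2;19;26;37m[48;2;17;23;35m🬎[38;2;19;26;37m[48;2;17;23;35m🬎[38;2;19;26;37m[48;2;17;23;35m🬎[38;2;71;150;71m[48;2;57;134;57m🬉[38;2;52;121;52m[48;2;36;85;36m▌[38;2;12;30;12m[48;2;18;25;36m▌[38;2;19;26;37m[48;2;17;23;35m🬎[38;2;19;26;37m[48;2;17;23;35m🬎[38;2;19;26;37m[48;2;17;23;35m🬎[0m
[38;2;16;21;33m[48;2;13;18;30m🬂[38;2;16;21;33m[48;2;13;18;30m🬂[38;2;16;21;33m[48;2;13;18;30m🬂[38;2;16;21;33m[48;2;13;18;30m🬂[38;2;58;135;58m[48;2;13;17;30m🬊[38;2;43;101;43m[48;2;13;17;30m🬎[38;2;12;30;12m[48;2;14;18;31m🬀[38;2;16;21;33m[48;2;13;18;30m🬂[38;2;16;21;33m[48;2;13;18;30m🬂[38;2;16;21;33m[48;2;13;18;30m🬂[0m
[38;2;11;15;28m[48;2;9;12;25m🬂[38;2;11;15;28m[48;2;9;12;25m🬂[38;2;11;15;28m[48;2;9;12;25m🬂[38;2;11;15;28m[48;2;9;12;25m🬂[38;2;11;15;28m[48;2;9;12;25m🬂[38;2;11;15;28m[48;2;9;12;25m🬂[38;2;11;15;28m[48;2;9;12;25m🬂[38;2;11;15;28m[48;2;9;12;25m🬂[38;2;11;15;28m[48;2;9;12;25m🬂[38;2;11;15;28m[48;2;9;12;25m🬂[0m
</frame>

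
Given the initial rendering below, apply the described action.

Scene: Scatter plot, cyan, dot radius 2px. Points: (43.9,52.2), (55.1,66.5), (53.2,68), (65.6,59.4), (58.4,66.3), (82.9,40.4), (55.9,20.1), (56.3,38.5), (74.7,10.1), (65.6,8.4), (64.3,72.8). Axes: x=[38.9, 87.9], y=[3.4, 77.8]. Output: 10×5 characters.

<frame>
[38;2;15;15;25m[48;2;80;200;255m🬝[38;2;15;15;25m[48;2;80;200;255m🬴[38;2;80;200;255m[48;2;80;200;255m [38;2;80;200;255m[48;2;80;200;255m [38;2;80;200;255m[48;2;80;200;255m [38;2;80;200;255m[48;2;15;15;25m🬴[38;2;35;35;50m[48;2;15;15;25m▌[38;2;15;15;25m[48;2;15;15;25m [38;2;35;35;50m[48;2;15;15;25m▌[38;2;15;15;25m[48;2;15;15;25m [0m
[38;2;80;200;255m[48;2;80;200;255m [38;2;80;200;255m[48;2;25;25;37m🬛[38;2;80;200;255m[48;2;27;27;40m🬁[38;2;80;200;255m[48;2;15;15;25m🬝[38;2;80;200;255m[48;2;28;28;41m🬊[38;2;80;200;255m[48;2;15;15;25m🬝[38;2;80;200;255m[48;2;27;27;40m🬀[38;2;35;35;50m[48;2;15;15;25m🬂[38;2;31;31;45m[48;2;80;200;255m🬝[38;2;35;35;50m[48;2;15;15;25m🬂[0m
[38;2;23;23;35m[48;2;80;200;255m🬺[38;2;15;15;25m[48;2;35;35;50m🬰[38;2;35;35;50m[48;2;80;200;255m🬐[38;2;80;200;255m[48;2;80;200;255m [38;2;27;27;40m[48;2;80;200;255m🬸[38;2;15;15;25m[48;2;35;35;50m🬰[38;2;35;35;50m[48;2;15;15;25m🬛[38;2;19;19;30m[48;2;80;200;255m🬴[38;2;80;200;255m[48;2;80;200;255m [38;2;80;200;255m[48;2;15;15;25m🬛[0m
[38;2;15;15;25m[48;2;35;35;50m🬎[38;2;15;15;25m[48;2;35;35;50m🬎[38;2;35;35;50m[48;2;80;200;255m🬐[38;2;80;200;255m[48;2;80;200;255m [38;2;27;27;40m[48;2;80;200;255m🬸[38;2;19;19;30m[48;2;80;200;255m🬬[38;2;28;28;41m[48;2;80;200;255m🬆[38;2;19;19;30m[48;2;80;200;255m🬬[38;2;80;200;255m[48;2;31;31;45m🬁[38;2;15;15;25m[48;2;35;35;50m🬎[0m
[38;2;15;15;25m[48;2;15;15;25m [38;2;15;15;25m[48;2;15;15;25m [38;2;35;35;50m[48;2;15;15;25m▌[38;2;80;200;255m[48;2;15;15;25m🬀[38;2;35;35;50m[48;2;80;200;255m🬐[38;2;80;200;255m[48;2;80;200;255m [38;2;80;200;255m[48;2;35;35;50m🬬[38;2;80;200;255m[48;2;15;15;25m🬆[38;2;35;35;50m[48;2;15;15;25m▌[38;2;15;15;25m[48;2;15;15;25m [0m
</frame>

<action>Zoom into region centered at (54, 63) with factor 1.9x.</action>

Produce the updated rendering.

<frame>
[38;2;15;15;25m[48;2;15;15;25m [38;2;15;15;25m[48;2;15;15;25m [38;2;35;35;50m[48;2;15;15;25m▌[38;2;15;15;25m[48;2;15;15;25m [38;2;35;35;50m[48;2;15;15;25m▌[38;2;15;15;25m[48;2;15;15;25m [38;2;35;35;50m[48;2;15;15;25m▌[38;2;15;15;25m[48;2;15;15;25m [38;2;28;28;41m[48;2;80;200;255m🬆[38;2;15;15;25m[48;2;80;200;255m🬬[0m
[38;2;35;35;50m[48;2;15;15;25m🬂[38;2;35;35;50m[48;2;15;15;25m🬂[38;2;35;35;50m[48;2;15;15;25m🬕[38;2;28;28;41m[48;2;80;200;255m🬆[38;2;80;200;255m[48;2;35;35;50m🬺[38;2;80;200;255m[48;2;35;35;50m🬺[38;2;80;200;255m[48;2;35;35;50m🬺[38;2;80;200;255m[48;2;20;20;31m🬑[38;2;80;200;255m[48;2;35;35;50m🬬[38;2;80;200;255m[48;2;15;15;25m🬆[0m
[38;2;15;15;25m[48;2;35;35;50m🬰[38;2;23;23;35m[48;2;80;200;255m🬬[38;2;35;35;50m[48;2;15;15;25m🬛[38;2;23;23;35m[48;2;80;200;255m🬺[38;2;80;200;255m[48;2;28;28;41m🬆[38;2;80;200;255m[48;2;21;21;33m🬆[38;2;80;200;255m[48;2;28;28;41m🬆[38;2;15;15;25m[48;2;35;35;50m🬰[38;2;28;28;41m[48;2;80;200;255m🬆[38;2;80;200;255m[48;2;15;15;25m🬺[0m
[38;2;25;25;37m[48;2;80;200;255m🬐[38;2;80;200;255m[48;2;80;200;255m [38;2;27;27;40m[48;2;80;200;255m🬸[38;2;15;15;25m[48;2;35;35;50m🬎[38;2;35;35;50m[48;2;15;15;25m🬲[38;2;15;15;25m[48;2;35;35;50m🬎[38;2;35;35;50m[48;2;15;15;25m🬲[38;2;15;15;25m[48;2;35;35;50m🬎[38;2;80;200;255m[48;2;31;31;45m🬁[38;2;80;200;255m[48;2;28;28;41m🬆[0m
[38;2;15;15;25m[48;2;15;15;25m [38;2;80;200;255m[48;2;15;15;25m🬀[38;2;35;35;50m[48;2;15;15;25m▌[38;2;15;15;25m[48;2;15;15;25m [38;2;35;35;50m[48;2;15;15;25m▌[38;2;15;15;25m[48;2;15;15;25m [38;2;35;35;50m[48;2;15;15;25m▌[38;2;15;15;25m[48;2;15;15;25m [38;2;35;35;50m[48;2;15;15;25m▌[38;2;15;15;25m[48;2;15;15;25m [0m
</frame>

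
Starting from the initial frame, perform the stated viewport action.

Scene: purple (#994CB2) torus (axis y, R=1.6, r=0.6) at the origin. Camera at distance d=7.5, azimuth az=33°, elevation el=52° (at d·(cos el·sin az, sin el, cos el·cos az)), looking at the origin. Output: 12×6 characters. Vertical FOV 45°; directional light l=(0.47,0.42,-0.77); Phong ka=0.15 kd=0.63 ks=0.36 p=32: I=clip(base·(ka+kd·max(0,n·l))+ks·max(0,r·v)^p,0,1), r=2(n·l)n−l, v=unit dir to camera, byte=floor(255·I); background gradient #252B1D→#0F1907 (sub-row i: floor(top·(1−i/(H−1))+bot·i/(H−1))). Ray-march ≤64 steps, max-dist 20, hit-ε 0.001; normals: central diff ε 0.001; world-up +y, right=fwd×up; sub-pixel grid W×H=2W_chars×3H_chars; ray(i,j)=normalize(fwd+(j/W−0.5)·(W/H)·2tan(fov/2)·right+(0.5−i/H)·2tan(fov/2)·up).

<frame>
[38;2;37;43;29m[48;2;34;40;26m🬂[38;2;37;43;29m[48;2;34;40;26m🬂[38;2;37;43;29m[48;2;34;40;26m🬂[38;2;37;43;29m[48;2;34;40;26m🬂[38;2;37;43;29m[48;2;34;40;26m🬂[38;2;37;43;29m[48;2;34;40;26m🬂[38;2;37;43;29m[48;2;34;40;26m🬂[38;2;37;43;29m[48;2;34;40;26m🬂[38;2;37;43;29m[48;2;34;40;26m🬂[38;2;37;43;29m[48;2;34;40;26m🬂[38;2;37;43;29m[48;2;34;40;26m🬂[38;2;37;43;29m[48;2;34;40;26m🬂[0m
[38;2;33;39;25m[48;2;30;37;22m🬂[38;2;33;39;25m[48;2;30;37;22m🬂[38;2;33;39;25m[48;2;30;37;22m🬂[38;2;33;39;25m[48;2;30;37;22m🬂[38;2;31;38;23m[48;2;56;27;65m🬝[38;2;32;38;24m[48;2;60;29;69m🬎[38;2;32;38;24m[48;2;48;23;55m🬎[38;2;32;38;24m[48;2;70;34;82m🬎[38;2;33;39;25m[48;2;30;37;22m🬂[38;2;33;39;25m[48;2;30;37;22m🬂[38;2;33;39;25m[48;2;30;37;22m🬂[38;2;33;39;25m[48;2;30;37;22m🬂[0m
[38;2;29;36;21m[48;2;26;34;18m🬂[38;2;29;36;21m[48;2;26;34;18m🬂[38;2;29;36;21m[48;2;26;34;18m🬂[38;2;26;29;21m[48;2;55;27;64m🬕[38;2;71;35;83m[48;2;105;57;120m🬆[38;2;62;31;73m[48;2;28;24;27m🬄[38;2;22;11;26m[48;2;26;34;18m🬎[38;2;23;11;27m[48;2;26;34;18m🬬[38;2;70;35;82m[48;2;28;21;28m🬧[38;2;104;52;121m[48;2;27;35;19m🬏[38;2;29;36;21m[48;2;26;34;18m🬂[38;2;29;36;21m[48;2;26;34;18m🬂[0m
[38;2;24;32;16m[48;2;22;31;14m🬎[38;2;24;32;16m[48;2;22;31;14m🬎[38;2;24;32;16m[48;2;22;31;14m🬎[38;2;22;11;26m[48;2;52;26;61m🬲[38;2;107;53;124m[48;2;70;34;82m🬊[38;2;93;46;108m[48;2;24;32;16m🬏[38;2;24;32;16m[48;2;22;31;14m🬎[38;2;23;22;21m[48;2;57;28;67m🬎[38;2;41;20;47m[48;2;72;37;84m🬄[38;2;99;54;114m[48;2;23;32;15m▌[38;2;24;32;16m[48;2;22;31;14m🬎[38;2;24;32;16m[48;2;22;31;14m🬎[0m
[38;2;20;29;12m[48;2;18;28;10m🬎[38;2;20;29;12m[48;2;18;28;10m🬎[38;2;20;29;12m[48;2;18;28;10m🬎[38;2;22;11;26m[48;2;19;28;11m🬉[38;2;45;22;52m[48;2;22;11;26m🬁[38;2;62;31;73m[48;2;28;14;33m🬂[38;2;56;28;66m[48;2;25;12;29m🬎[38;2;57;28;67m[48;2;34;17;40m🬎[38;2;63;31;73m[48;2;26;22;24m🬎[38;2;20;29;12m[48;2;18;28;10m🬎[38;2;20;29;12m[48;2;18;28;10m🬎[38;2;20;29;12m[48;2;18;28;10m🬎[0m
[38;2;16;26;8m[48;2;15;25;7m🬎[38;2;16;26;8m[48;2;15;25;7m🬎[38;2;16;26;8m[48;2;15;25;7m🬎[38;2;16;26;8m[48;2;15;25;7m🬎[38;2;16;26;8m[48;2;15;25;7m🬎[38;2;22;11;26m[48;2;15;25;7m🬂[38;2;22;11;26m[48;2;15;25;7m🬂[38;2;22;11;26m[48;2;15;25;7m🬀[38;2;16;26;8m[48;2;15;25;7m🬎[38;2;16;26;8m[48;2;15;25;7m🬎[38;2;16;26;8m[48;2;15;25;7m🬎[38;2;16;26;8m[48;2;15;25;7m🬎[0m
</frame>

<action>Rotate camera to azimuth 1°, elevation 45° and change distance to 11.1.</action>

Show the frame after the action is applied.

<frame>
[38;2;37;43;29m[48;2;34;40;26m🬂[38;2;37;43;29m[48;2;34;40;26m🬂[38;2;37;43;29m[48;2;34;40;26m🬂[38;2;37;43;29m[48;2;34;40;26m🬂[38;2;37;43;29m[48;2;34;40;26m🬂[38;2;37;43;29m[48;2;34;40;26m🬂[38;2;37;43;29m[48;2;34;40;26m🬂[38;2;37;43;29m[48;2;34;40;26m🬂[38;2;37;43;29m[48;2;34;40;26m🬂[38;2;37;43;29m[48;2;34;40;26m🬂[38;2;37;43;29m[48;2;34;40;26m🬂[38;2;37;43;29m[48;2;34;40;26m🬂[0m
[38;2;33;39;25m[48;2;30;37;22m🬂[38;2;33;39;25m[48;2;30;37;22m🬂[38;2;33;39;25m[48;2;30;37;22m🬂[38;2;33;39;25m[48;2;30;37;22m🬂[38;2;33;39;25m[48;2;30;37;22m🬂[38;2;33;39;25m[48;2;30;37;22m🬂[38;2;33;39;25m[48;2;30;37;22m🬂[38;2;33;39;25m[48;2;30;37;22m🬂[38;2;33;39;25m[48;2;30;37;22m🬂[38;2;33;39;25m[48;2;30;37;22m🬂[38;2;33;39;25m[48;2;30;37;22m🬂[38;2;33;39;25m[48;2;30;37;22m🬂[0m
[38;2;29;36;21m[48;2;26;34;18m🬂[38;2;29;36;21m[48;2;26;34;18m🬂[38;2;29;36;21m[48;2;26;34;18m🬂[38;2;29;36;21m[48;2;26;34;18m🬂[38;2;26;29;21m[48;2;65;33;76m🬕[38;2;68;33;79m[48;2;24;19;24m🬔[38;2;92;45;107m[48;2;22;11;26m🬂[38;2;100;55;114m[48;2;32;24;33m🬇[38;2;93;46;108m[48;2;27;35;19m🬏[38;2;29;36;21m[48;2;26;34;18m🬂[38;2;29;36;21m[48;2;26;34;18m🬂[38;2;29;36;21m[48;2;26;34;18m🬂[0m
[38;2;24;32;16m[48;2;22;31;14m🬎[38;2;24;32;16m[48;2;22;31;14m🬎[38;2;24;32;16m[48;2;22;31;14m🬎[38;2;24;32;16m[48;2;22;31;14m🬎[38;2;71;35;82m[48;2;23;15;25m🬁[38;2;90;45;105m[48;2;25;19;25m🬌[38;2;29;26;27m[48;2;86;42;100m🬴[38;2;25;12;29m[48;2;61;30;71m🬮[38;2;61;30;71m[48;2;23;31;15m🬄[38;2;24;32;16m[48;2;22;31;14m🬎[38;2;24;32;16m[48;2;22;31;14m🬎[38;2;24;32;16m[48;2;22;31;14m🬎[0m
[38;2;20;29;12m[48;2;18;28;10m🬎[38;2;20;29;12m[48;2;18;28;10m🬎[38;2;20;29;12m[48;2;18;28;10m🬎[38;2;20;29;12m[48;2;18;28;10m🬎[38;2;20;29;12m[48;2;18;28;10m🬎[38;2;22;11;26m[48;2;19;28;11m🬂[38;2;22;11;26m[48;2;19;28;11m🬂[38;2;22;11;26m[48;2;19;28;11m🬀[38;2;20;29;12m[48;2;18;28;10m🬎[38;2;20;29;12m[48;2;18;28;10m🬎[38;2;20;29;12m[48;2;18;28;10m🬎[38;2;20;29;12m[48;2;18;28;10m🬎[0m
[38;2;16;26;8m[48;2;15;25;7m🬎[38;2;16;26;8m[48;2;15;25;7m🬎[38;2;16;26;8m[48;2;15;25;7m🬎[38;2;16;26;8m[48;2;15;25;7m🬎[38;2;16;26;8m[48;2;15;25;7m🬎[38;2;16;26;8m[48;2;15;25;7m🬎[38;2;16;26;8m[48;2;15;25;7m🬎[38;2;16;26;8m[48;2;15;25;7m🬎[38;2;16;26;8m[48;2;15;25;7m🬎[38;2;16;26;8m[48;2;15;25;7m🬎[38;2;16;26;8m[48;2;15;25;7m🬎[38;2;16;26;8m[48;2;15;25;7m🬎[0m
</frame>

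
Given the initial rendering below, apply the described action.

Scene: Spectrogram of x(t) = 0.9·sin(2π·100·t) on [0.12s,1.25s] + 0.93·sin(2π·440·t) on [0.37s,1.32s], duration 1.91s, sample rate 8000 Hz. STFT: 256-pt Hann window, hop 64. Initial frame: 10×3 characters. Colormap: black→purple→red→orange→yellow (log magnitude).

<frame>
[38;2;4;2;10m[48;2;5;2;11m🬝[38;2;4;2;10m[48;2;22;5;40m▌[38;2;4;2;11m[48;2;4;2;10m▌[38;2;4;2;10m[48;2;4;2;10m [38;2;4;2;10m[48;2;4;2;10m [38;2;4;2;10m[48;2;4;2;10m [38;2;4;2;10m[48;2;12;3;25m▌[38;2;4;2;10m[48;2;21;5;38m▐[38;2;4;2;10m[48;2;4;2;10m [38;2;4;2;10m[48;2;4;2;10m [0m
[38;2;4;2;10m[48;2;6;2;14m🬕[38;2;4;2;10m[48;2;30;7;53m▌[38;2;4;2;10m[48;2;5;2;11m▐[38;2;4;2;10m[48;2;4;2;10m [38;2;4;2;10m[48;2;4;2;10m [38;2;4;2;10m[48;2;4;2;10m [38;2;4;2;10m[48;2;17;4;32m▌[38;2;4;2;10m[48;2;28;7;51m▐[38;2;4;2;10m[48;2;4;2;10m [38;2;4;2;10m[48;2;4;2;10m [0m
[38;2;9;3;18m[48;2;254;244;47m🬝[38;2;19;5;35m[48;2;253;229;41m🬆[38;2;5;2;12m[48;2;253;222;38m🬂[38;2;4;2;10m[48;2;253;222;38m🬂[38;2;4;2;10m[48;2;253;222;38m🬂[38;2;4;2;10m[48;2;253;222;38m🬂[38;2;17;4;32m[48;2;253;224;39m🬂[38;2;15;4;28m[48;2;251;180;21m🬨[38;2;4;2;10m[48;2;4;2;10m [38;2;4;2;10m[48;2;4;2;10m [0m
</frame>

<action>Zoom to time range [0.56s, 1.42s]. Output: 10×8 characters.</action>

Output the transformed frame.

<frame>
[38;2;4;2;10m[48;2;4;2;10m [38;2;4;2;10m[48;2;4;2;10m [38;2;4;2;10m[48;2;4;2;10m [38;2;4;2;10m[48;2;4;2;10m [38;2;4;2;10m[48;2;4;2;10m [38;2;4;2;10m[48;2;4;2;10m [38;2;4;2;10m[48;2;4;2;10m [38;2;4;2;10m[48;2;4;2;10m [38;2;4;2;11m[48;2;4;2;10m▌[38;2;20;5;37m[48;2;4;2;10m▌[0m
[38;2;4;2;10m[48;2;4;2;10m [38;2;4;2;10m[48;2;4;2;10m [38;2;4;2;10m[48;2;4;2;10m [38;2;4;2;10m[48;2;4;2;10m [38;2;4;2;10m[48;2;4;2;10m [38;2;4;2;10m[48;2;4;2;10m [38;2;4;2;10m[48;2;4;2;10m [38;2;4;2;10m[48;2;4;2;10m [38;2;4;2;11m[48;2;4;2;10m▌[38;2;4;2;10m[48;2;20;5;38m▐[0m
[38;2;4;2;10m[48;2;4;2;10m [38;2;4;2;10m[48;2;4;2;10m [38;2;4;2;10m[48;2;4;2;10m [38;2;4;2;10m[48;2;4;2;10m [38;2;4;2;10m[48;2;4;2;10m [38;2;4;2;10m[48;2;4;2;10m [38;2;4;2;10m[48;2;4;2;10m [38;2;4;2;10m[48;2;4;2;10m [38;2;4;2;10m[48;2;5;2;11m🬨[38;2;4;2;10m[48;2;22;5;40m▐[0m
[38;2;4;2;10m[48;2;4;2;10m [38;2;4;2;10m[48;2;4;2;10m [38;2;4;2;10m[48;2;4;2;10m [38;2;4;2;10m[48;2;4;2;10m [38;2;4;2;10m[48;2;4;2;10m [38;2;4;2;10m[48;2;4;2;10m [38;2;4;2;10m[48;2;4;2;10m [38;2;4;2;10m[48;2;4;2;10m [38;2;5;2;12m[48;2;4;2;10m▌[38;2;4;2;10m[48;2;25;6;45m▐[0m
[38;2;4;2;10m[48;2;4;2;10m [38;2;4;2;10m[48;2;4;2;10m [38;2;4;2;10m[48;2;4;2;10m [38;2;4;2;10m[48;2;4;2;10m [38;2;4;2;10m[48;2;4;2;10m [38;2;4;2;10m[48;2;4;2;10m [38;2;4;2;10m[48;2;4;2;10m [38;2;4;2;10m[48;2;4;2;10m [38;2;4;2;10m[48;2;6;2;13m🬨[38;2;4;2;10m[48;2;29;6;52m▐[0m
[38;2;4;2;10m[48;2;4;2;10m [38;2;4;2;10m[48;2;4;2;10m [38;2;4;2;10m[48;2;4;2;10m [38;2;4;2;10m[48;2;4;2;10m [38;2;4;2;10m[48;2;4;2;10m [38;2;4;2;10m[48;2;4;2;10m [38;2;4;2;10m[48;2;4;2;10m [38;2;4;2;10m[48;2;4;2;10m [38;2;4;2;10m[48;2;7;2;16m▐[38;2;4;2;10m[48;2;38;9;68m▐[0m
[38;2;4;2;10m[48;2;36;8;64m🬎[38;2;4;2;10m[48;2;36;8;64m🬎[38;2;4;2;10m[48;2;36;8;64m🬎[38;2;4;2;10m[48;2;36;8;64m🬎[38;2;4;2;10m[48;2;36;8;64m🬎[38;2;4;2;10m[48;2;36;8;64m🬎[38;2;4;2;10m[48;2;36;8;64m🬎[38;2;4;2;10m[48;2;36;8;64m🬎[38;2;8;2;17m[48;2;40;9;70m🬎[38;2;32;8;41m[48;2;231;115;35m🬬[0m
[38;2;254;246;48m[48;2;26;6;46m🬰[38;2;254;246;48m[48;2;26;6;47m🬰[38;2;254;246;48m[48;2;26;6;46m🬰[38;2;254;246;48m[48;2;26;6;46m🬰[38;2;254;246;48m[48;2;26;6;46m🬰[38;2;254;246;48m[48;2;26;6;46m🬰[38;2;254;246;48m[48;2;26;6;47m🬰[38;2;254;246;48m[48;2;26;6;46m🬰[38;2;254;247;48m[48;2;52;13;35m🬒[38;2;254;241;46m[48;2;42;11;40m🬀[0m
</frame>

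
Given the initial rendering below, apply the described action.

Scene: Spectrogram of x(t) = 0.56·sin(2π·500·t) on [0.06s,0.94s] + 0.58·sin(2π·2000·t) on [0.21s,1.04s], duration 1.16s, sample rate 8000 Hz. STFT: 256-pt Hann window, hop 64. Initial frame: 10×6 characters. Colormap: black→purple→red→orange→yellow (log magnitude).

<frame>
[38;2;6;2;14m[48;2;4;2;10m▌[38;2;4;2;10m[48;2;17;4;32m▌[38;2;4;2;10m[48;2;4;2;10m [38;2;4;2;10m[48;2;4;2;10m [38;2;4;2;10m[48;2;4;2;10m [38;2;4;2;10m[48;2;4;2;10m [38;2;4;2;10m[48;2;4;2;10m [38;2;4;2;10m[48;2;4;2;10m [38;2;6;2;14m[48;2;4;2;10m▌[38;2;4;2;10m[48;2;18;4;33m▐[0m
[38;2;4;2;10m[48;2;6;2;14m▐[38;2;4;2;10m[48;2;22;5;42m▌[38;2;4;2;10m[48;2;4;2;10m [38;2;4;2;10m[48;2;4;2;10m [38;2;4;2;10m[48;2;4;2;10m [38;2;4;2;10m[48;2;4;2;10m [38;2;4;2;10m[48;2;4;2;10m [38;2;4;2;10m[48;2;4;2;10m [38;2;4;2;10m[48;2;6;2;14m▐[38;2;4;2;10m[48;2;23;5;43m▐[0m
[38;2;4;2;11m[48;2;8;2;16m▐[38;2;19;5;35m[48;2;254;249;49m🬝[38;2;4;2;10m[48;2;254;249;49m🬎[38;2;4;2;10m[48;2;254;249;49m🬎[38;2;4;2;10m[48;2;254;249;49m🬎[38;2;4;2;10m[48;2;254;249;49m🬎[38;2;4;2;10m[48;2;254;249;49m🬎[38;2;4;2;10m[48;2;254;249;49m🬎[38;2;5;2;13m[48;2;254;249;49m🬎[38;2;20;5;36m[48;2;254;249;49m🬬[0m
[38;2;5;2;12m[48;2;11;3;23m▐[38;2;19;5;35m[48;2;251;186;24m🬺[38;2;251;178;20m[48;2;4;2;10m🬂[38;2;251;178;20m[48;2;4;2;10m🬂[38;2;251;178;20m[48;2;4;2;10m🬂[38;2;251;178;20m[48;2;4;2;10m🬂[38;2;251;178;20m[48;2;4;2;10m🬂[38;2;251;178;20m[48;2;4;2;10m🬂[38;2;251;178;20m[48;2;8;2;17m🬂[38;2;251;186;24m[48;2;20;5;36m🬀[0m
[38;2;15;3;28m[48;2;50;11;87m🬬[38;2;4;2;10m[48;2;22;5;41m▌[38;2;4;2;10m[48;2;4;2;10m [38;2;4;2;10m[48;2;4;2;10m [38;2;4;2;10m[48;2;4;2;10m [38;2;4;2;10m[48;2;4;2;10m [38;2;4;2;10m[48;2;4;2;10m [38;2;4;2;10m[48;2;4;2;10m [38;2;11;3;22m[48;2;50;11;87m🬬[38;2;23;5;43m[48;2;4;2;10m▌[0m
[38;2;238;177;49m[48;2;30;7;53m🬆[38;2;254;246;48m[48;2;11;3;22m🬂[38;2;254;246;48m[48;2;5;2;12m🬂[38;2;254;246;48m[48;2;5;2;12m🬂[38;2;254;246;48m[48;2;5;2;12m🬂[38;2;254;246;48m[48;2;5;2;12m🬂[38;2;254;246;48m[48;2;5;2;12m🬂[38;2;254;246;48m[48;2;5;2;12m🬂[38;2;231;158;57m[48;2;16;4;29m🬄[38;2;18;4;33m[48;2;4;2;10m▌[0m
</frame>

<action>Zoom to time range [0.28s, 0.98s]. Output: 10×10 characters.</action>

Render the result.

<frame>
[38;2;4;2;10m[48;2;4;2;10m [38;2;4;2;10m[48;2;4;2;10m [38;2;4;2;10m[48;2;4;2;10m [38;2;4;2;10m[48;2;4;2;10m [38;2;4;2;10m[48;2;4;2;10m [38;2;4;2;10m[48;2;4;2;10m [38;2;4;2;10m[48;2;4;2;10m [38;2;4;2;10m[48;2;4;2;10m [38;2;4;2;10m[48;2;4;2;10m [38;2;4;2;10m[48;2;6;2;14m▌[0m
[38;2;4;2;10m[48;2;4;2;10m [38;2;4;2;10m[48;2;4;2;10m [38;2;4;2;10m[48;2;4;2;10m [38;2;4;2;10m[48;2;4;2;10m [38;2;4;2;10m[48;2;4;2;10m [38;2;4;2;10m[48;2;4;2;10m [38;2;4;2;10m[48;2;4;2;10m [38;2;4;2;10m[48;2;4;2;10m [38;2;4;2;10m[48;2;4;2;10m [38;2;4;2;10m[48;2;6;2;14m▌[0m
[38;2;4;2;10m[48;2;4;2;10m [38;2;4;2;10m[48;2;4;2;10m [38;2;4;2;10m[48;2;4;2;10m [38;2;4;2;10m[48;2;4;2;10m [38;2;4;2;10m[48;2;4;2;10m [38;2;4;2;10m[48;2;4;2;10m [38;2;4;2;10m[48;2;4;2;10m [38;2;4;2;10m[48;2;4;2;10m [38;2;4;2;10m[48;2;4;2;10m [38;2;4;2;10m[48;2;6;2;14m▌[0m
[38;2;4;2;10m[48;2;4;2;10m [38;2;4;2;10m[48;2;4;2;10m [38;2;4;2;10m[48;2;4;2;10m [38;2;4;2;10m[48;2;4;2;10m [38;2;4;2;10m[48;2;4;2;10m [38;2;4;2;10m[48;2;4;2;10m [38;2;4;2;10m[48;2;4;2;10m [38;2;4;2;10m[48;2;4;2;10m [38;2;4;2;10m[48;2;4;2;10m [38;2;4;2;10m[48;2;7;2;15m▌[0m
[38;2;4;2;10m[48;2;254;249;49m🬎[38;2;4;2;10m[48;2;254;249;49m🬎[38;2;4;2;10m[48;2;254;249;49m🬎[38;2;4;2;10m[48;2;254;249;49m🬎[38;2;4;2;10m[48;2;254;249;49m🬎[38;2;4;2;10m[48;2;254;249;49m🬎[38;2;4;2;10m[48;2;254;249;49m🬎[38;2;4;2;10m[48;2;254;249;49m🬎[38;2;4;2;10m[48;2;254;249;49m🬎[38;2;6;2;13m[48;2;254;249;49m🬎[0m
[38;2;251;178;20m[48;2;4;2;10m🬂[38;2;251;178;20m[48;2;4;2;10m🬂[38;2;251;178;20m[48;2;4;2;10m🬂[38;2;251;178;20m[48;2;4;2;10m🬂[38;2;251;178;20m[48;2;4;2;10m🬂[38;2;251;178;20m[48;2;4;2;10m🬂[38;2;251;178;20m[48;2;4;2;10m🬂[38;2;251;178;20m[48;2;4;2;10m🬂[38;2;251;178;20m[48;2;4;2;10m🬂[38;2;251;178;20m[48;2;7;2;15m🬂[0m
[38;2;4;2;10m[48;2;4;2;10m [38;2;4;2;10m[48;2;4;2;10m [38;2;4;2;10m[48;2;4;2;10m [38;2;4;2;10m[48;2;4;2;10m [38;2;4;2;10m[48;2;4;2;10m [38;2;4;2;10m[48;2;4;2;10m [38;2;4;2;10m[48;2;4;2;10m [38;2;4;2;10m[48;2;4;2;10m [38;2;4;2;10m[48;2;4;2;10m [38;2;4;2;10m[48;2;14;3;27m▌[0m
[38;2;4;2;10m[48;2;4;2;10m [38;2;4;2;10m[48;2;4;2;10m [38;2;4;2;10m[48;2;4;2;10m [38;2;4;2;10m[48;2;4;2;10m [38;2;4;2;10m[48;2;4;2;10m [38;2;4;2;10m[48;2;4;2;10m [38;2;4;2;10m[48;2;4;2;10m [38;2;4;2;10m[48;2;4;2;10m [38;2;4;2;10m[48;2;4;2;10m [38;2;7;2;16m[48;2;29;7;52m🬕[0m
[38;2;5;2;12m[48;2;254;246;48m🬎[38;2;5;2;12m[48;2;254;246;48m🬎[38;2;5;2;12m[48;2;254;246;48m🬎[38;2;5;2;12m[48;2;254;246;48m🬎[38;2;5;2;12m[48;2;254;246;48m🬎[38;2;5;2;12m[48;2;254;246;48m🬎[38;2;5;2;12m[48;2;254;246;48m🬎[38;2;5;2;12m[48;2;254;246;48m🬎[38;2;5;2;12m[48;2;254;246;48m🬎[38;2;20;5;37m[48;2;237;184;56m🬆[0m
[38;2;4;2;10m[48;2;4;2;10m [38;2;4;2;10m[48;2;4;2;10m [38;2;4;2;10m[48;2;4;2;10m [38;2;4;2;10m[48;2;4;2;10m [38;2;4;2;10m[48;2;4;2;10m [38;2;4;2;10m[48;2;4;2;10m [38;2;4;2;10m[48;2;4;2;10m [38;2;4;2;10m[48;2;4;2;10m [38;2;4;2;10m[48;2;4;2;10m [38;2;4;2;10m[48;2;75;18;85m▌[0m
</frame>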